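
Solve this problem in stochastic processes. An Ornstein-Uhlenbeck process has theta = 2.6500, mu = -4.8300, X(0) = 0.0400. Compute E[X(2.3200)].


E[X(t)] = mu + (X(0) - mu)*exp(-theta*t)
= -4.8300 + (0.0400 - -4.8300)*exp(-2.6500*2.3200)
= -4.8300 + 4.8700 * 0.0021
= -4.8196

-4.8196


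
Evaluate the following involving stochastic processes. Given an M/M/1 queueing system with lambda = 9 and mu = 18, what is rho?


rho = lambda/mu
= 9/18
= 0.5000

0.5000


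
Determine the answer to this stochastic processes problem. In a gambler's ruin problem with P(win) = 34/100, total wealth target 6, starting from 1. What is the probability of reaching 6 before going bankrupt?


Gambler's ruin formula:
r = q/p = 0.6600/0.3400 = 1.9412
P(win) = (1 - r^i)/(1 - r^N)
= (1 - 1.9412^1)/(1 - 1.9412^6)
= 0.0179

0.0179


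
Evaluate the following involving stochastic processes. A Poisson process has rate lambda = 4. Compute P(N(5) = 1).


P(N(t)=k) = (lambda*t)^k * exp(-lambda*t) / k!
lambda*t = 20
= 20^1 * exp(-20) / 1!
= 20 * 2.0612e-09 / 1
= 4.1223e-08

4.1223e-08


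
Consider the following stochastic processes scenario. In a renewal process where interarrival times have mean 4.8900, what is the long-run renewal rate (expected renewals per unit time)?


Long-run renewal rate = 1/E(X)
= 1/4.8900
= 0.2045

0.2045


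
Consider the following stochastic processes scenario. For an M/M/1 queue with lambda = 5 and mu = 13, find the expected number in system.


rho = 5/13 = 0.3846
L = rho/(1-rho)
= 0.3846/0.6154
= 0.6250

0.6250


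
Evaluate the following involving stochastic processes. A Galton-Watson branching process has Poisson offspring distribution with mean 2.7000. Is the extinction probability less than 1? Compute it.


Since mu = 2.7000 > 1, extinction prob q < 1.
Solve s = exp(mu*(s-1)) iteratively.
q = 0.0844

0.0844


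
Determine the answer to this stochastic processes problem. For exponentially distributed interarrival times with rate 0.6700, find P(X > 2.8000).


P(X > t) = exp(-lambda * t)
= exp(-0.6700 * 2.8000)
= exp(-1.8760) = 0.1532

0.1532


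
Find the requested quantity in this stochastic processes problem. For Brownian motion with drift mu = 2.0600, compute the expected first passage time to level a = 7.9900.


Expected first passage time = a/mu
= 7.9900/2.0600
= 3.8786

3.8786


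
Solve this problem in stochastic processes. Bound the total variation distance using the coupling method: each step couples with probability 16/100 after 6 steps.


TV distance bound <= (1-delta)^n
= (1 - 0.1600)^6
= 0.8400^6
= 0.3513

0.3513


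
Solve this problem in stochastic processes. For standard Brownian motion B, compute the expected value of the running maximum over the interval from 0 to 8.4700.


E(max B(s)) = sqrt(2t/pi)
= sqrt(2*8.4700/pi)
= sqrt(5.3922)
= 2.3221

2.3221


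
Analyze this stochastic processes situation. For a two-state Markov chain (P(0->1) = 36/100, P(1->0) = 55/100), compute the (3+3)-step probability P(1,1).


P^6 = P^3 * P^3
Computing via matrix multiplication of the transition matrix.
Entry (1,1) of P^6 = 0.3956

0.3956


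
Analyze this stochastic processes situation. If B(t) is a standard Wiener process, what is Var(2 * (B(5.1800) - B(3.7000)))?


Var(alpha*(B(t)-B(s))) = alpha^2 * (t-s)
= 2^2 * (5.1800 - 3.7000)
= 4 * 1.4800
= 5.9200

5.9200


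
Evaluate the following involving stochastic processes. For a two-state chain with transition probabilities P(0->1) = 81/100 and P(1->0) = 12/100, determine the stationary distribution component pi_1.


Stationary distribution: pi_0 = p10/(p01+p10), pi_1 = p01/(p01+p10)
p01 = 0.8100, p10 = 0.1200
pi_1 = 0.8710

0.8710


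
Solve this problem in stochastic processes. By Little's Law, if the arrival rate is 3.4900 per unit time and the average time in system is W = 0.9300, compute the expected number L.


Little's Law: L = lambda * W
= 3.4900 * 0.9300
= 3.2457

3.2457


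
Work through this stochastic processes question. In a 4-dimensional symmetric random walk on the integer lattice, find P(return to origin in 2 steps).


P(return in 2 steps) = P(reverse first step) = 1/(2d)
= 1/8
= 0.1250

0.1250


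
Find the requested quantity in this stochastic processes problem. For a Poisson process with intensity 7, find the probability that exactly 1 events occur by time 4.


P(N(t)=k) = (lambda*t)^k * exp(-lambda*t) / k!
lambda*t = 28
= 28^1 * exp(-28) / 1!
= 28 * 6.9144e-13 / 1
= 1.9360e-11

1.9360e-11


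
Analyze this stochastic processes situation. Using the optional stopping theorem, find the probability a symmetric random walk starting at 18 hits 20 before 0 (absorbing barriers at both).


By optional stopping theorem: E(M at tau) = M(0) = 18
P(hit 20)*20 + P(hit 0)*0 = 18
P(hit 20) = (18 - 0)/(20 - 0) = 9/10 = 0.9000

0.9000


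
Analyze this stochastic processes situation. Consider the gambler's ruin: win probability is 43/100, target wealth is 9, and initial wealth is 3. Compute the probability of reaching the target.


Gambler's ruin formula:
r = q/p = 0.5700/0.4300 = 1.3256
P(win) = (1 - r^i)/(1 - r^N)
= (1 - 1.3256^3)/(1 - 1.3256^9)
= 0.1142

0.1142


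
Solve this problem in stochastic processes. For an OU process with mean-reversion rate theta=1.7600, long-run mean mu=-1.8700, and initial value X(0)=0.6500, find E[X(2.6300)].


E[X(t)] = mu + (X(0) - mu)*exp(-theta*t)
= -1.8700 + (0.6500 - -1.8700)*exp(-1.7600*2.6300)
= -1.8700 + 2.5200 * 0.0098
= -1.8454

-1.8454


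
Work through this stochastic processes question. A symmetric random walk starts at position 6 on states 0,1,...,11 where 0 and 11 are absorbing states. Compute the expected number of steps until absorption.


For symmetric RW on 0,...,N with absorbing barriers, E(i) = i*(N-i)
E(6) = 6 * 5 = 30

30


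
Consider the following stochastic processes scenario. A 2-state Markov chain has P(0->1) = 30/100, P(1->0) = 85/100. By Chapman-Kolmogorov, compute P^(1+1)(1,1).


P^2 = P^1 * P^1
Computing via matrix multiplication of the transition matrix.
Entry (1,1) of P^2 = 0.2775

0.2775


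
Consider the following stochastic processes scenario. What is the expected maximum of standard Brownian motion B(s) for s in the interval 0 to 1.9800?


E(max B(s)) = sqrt(2t/pi)
= sqrt(2*1.9800/pi)
= sqrt(1.2605)
= 1.1227

1.1227


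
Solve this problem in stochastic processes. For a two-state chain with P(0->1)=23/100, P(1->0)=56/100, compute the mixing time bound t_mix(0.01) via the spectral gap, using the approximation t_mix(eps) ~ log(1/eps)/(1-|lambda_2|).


lambda_2 = |1 - p01 - p10| = |1 - 0.2300 - 0.5600| = 0.2100
t_mix ~ log(1/eps)/(1 - |lambda_2|)
= log(100)/(1 - 0.2100) = 4.6052/0.7900
= 5.8293

5.8293


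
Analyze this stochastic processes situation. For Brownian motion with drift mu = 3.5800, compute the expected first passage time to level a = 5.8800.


Expected first passage time = a/mu
= 5.8800/3.5800
= 1.6425

1.6425


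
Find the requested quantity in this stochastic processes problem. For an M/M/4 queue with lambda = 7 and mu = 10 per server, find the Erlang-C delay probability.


a = lambda/mu = 0.7000
rho = a/c = 0.1750
Erlang-C formula applied:
C(c,a) = 0.0060

0.0060


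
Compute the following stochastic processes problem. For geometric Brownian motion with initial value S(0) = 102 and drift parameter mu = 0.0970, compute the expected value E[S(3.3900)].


E[S(t)] = S(0) * exp(mu * t)
= 102 * exp(0.0970 * 3.3900)
= 102 * 1.3893
= 141.7128

141.7128


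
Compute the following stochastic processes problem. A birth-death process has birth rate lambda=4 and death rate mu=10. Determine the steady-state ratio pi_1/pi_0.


For birth-death process, pi_n/pi_0 = (lambda/mu)^n
= (4/10)^1
= 0.4000

0.4000


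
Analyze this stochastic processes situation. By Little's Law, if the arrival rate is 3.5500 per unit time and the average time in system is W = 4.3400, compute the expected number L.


Little's Law: L = lambda * W
= 3.5500 * 4.3400
= 15.4070

15.4070


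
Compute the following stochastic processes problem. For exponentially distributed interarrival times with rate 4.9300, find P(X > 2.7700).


P(X > t) = exp(-lambda * t)
= exp(-4.9300 * 2.7700)
= exp(-13.6561) = 1.1728e-06

1.1728e-06


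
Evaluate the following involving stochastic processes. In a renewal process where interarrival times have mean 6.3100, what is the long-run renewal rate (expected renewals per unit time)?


Long-run renewal rate = 1/E(X)
= 1/6.3100
= 0.1585

0.1585


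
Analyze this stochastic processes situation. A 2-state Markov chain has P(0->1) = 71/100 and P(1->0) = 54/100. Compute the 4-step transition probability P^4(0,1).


Computing P^4 by matrix multiplication.
P = [[0.2900, 0.7100], [0.5400, 0.4600]]
After raising P to the power 4:
P^4(0,1) = 0.5658

0.5658


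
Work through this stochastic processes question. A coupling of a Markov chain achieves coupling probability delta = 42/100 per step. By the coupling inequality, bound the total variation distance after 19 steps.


TV distance bound <= (1-delta)^n
= (1 - 0.4200)^19
= 0.5800^19
= 3.1999e-05

3.1999e-05


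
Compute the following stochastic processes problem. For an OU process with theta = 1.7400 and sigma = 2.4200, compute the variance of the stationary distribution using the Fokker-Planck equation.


Stationary variance = sigma^2 / (2*theta)
= 2.4200^2 / (2*1.7400)
= 5.8564 / 3.4800
= 1.6829

1.6829


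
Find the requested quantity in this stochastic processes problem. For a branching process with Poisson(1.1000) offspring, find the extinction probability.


Since mu = 1.1000 > 1, extinction prob q < 1.
Solve s = exp(mu*(s-1)) iteratively.
q = 0.8239

0.8239


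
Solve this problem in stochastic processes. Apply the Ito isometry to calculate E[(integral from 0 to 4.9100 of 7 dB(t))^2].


By Ito isometry: E[(int f dB)^2] = int f^2 dt
= 7^2 * 4.9100
= 49 * 4.9100 = 240.5900

240.5900


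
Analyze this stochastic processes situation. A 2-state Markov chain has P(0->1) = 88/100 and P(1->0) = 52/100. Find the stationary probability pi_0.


Stationary distribution: pi_0 = p10/(p01+p10), pi_1 = p01/(p01+p10)
p01 = 0.8800, p10 = 0.5200
pi_0 = 0.3714

0.3714


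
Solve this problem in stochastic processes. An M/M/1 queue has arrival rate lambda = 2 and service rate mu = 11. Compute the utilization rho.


rho = lambda/mu
= 2/11
= 0.1818

0.1818


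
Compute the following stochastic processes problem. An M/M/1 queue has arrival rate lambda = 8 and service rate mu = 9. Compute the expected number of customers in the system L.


rho = 8/9 = 0.8889
L = rho/(1-rho)
= 0.8889/0.1111
= 8.0000

8.0000


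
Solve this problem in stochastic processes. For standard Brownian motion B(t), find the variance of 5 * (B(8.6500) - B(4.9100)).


Var(alpha*(B(t)-B(s))) = alpha^2 * (t-s)
= 5^2 * (8.6500 - 4.9100)
= 25 * 3.7400
= 93.5000

93.5000


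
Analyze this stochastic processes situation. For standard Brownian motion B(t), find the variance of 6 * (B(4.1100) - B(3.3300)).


Var(alpha*(B(t)-B(s))) = alpha^2 * (t-s)
= 6^2 * (4.1100 - 3.3300)
= 36 * 0.7800
= 28.0800

28.0800


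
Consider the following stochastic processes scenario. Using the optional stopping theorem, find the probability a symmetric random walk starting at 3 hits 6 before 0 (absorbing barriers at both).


By optional stopping theorem: E(M at tau) = M(0) = 3
P(hit 6)*6 + P(hit 0)*0 = 3
P(hit 6) = (3 - 0)/(6 - 0) = 1/2 = 0.5000

0.5000


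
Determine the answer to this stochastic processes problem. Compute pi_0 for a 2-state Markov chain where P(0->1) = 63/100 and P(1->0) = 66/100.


Stationary distribution: pi_0 = p10/(p01+p10), pi_1 = p01/(p01+p10)
p01 = 0.6300, p10 = 0.6600
pi_0 = 0.5116

0.5116


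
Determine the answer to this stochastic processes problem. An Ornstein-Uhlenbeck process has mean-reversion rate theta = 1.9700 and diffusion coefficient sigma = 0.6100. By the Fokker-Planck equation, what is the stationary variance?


Stationary variance = sigma^2 / (2*theta)
= 0.6100^2 / (2*1.9700)
= 0.3721 / 3.9400
= 0.0944

0.0944


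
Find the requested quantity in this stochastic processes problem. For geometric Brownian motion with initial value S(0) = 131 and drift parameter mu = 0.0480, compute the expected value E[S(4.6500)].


E[S(t)] = S(0) * exp(mu * t)
= 131 * exp(0.0480 * 4.6500)
= 131 * 1.2501
= 163.7592

163.7592


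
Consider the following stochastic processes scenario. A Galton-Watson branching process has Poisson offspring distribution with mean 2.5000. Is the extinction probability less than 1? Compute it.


Since mu = 2.5000 > 1, extinction prob q < 1.
Solve s = exp(mu*(s-1)) iteratively.
q = 0.1074

0.1074


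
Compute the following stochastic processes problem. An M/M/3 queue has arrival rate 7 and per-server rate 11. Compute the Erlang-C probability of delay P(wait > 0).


a = lambda/mu = 0.6364
rho = a/c = 0.2121
Erlang-C formula applied:
C(c,a) = 0.0288

0.0288


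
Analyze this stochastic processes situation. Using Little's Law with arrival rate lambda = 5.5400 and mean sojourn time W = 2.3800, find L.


Little's Law: L = lambda * W
= 5.5400 * 2.3800
= 13.1852

13.1852


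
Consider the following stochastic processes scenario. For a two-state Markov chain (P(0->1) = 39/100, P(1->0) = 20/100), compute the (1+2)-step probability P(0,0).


P^3 = P^1 * P^2
Computing via matrix multiplication of the transition matrix.
Entry (0,0) of P^3 = 0.3845

0.3845


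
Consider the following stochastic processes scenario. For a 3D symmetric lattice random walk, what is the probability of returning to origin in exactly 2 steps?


P(return in 2 steps) = P(reverse first step) = 1/(2d)
= 1/6
= 0.1667

0.1667


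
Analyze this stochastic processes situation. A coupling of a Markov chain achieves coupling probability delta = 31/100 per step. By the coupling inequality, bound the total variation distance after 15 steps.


TV distance bound <= (1-delta)^n
= (1 - 0.3100)^15
= 0.6900^15
= 0.0038

0.0038


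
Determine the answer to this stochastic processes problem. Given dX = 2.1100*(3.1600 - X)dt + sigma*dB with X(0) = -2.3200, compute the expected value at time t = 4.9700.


E[X(t)] = mu + (X(0) - mu)*exp(-theta*t)
= 3.1600 + (-2.3200 - 3.1600)*exp(-2.1100*4.9700)
= 3.1600 + -5.4800 * 2.7905e-05
= 3.1598

3.1598


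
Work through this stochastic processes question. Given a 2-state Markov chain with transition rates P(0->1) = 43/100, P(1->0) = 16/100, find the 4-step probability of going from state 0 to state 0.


Computing P^4 by matrix multiplication.
P = [[0.5700, 0.4300], [0.1600, 0.8400]]
After raising P to the power 4:
P^4(0,0) = 0.2918

0.2918


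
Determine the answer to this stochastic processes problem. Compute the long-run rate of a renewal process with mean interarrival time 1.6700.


Long-run renewal rate = 1/E(X)
= 1/1.6700
= 0.5988

0.5988


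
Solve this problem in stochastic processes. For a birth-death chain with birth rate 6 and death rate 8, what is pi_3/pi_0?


For birth-death process, pi_n/pi_0 = (lambda/mu)^n
= (6/8)^3
= 0.4219

0.4219


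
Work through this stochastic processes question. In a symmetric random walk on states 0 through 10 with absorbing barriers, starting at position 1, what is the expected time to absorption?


For symmetric RW on 0,...,N with absorbing barriers, E(i) = i*(N-i)
E(1) = 1 * 9 = 9

9


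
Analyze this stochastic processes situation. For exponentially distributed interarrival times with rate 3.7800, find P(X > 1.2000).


P(X > t) = exp(-lambda * t)
= exp(-3.7800 * 1.2000)
= exp(-4.5360) = 0.0107

0.0107


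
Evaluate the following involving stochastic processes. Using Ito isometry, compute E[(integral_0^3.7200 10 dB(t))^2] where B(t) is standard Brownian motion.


By Ito isometry: E[(int f dB)^2] = int f^2 dt
= 10^2 * 3.7200
= 100 * 3.7200 = 372.0000

372.0000


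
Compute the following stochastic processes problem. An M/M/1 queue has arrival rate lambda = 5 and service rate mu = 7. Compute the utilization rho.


rho = lambda/mu
= 5/7
= 0.7143

0.7143


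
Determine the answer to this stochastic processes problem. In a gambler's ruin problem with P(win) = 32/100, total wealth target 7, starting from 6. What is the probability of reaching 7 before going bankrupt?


Gambler's ruin formula:
r = q/p = 0.6800/0.3200 = 2.1250
P(win) = (1 - r^i)/(1 - r^N)
= (1 - 2.1250^6)/(1 - 2.1250^7)
= 0.4679

0.4679


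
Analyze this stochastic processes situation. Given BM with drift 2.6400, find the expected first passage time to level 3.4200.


Expected first passage time = a/mu
= 3.4200/2.6400
= 1.2955

1.2955


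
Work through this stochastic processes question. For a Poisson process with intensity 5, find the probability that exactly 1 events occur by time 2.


P(N(t)=k) = (lambda*t)^k * exp(-lambda*t) / k!
lambda*t = 10
= 10^1 * exp(-10) / 1!
= 10 * 4.5400e-05 / 1
= 4.5400e-04

4.5400e-04


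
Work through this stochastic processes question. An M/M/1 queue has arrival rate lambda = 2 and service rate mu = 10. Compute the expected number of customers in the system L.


rho = 2/10 = 0.2000
L = rho/(1-rho)
= 0.2000/0.8000
= 0.2500

0.2500


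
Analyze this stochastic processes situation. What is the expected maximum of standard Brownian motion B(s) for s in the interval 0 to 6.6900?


E(max B(s)) = sqrt(2t/pi)
= sqrt(2*6.6900/pi)
= sqrt(4.2590)
= 2.0637

2.0637


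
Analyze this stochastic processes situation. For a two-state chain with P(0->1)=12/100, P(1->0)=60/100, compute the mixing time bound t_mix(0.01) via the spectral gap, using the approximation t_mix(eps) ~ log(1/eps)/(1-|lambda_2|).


lambda_2 = |1 - p01 - p10| = |1 - 0.1200 - 0.6000| = 0.2800
t_mix ~ log(1/eps)/(1 - |lambda_2|)
= log(100)/(1 - 0.2800) = 4.6052/0.7200
= 6.3961

6.3961


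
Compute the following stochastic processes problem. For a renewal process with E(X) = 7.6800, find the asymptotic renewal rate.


Long-run renewal rate = 1/E(X)
= 1/7.6800
= 0.1302

0.1302


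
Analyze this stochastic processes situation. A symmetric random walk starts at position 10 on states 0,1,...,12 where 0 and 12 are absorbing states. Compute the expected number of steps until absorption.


For symmetric RW on 0,...,N with absorbing barriers, E(i) = i*(N-i)
E(10) = 10 * 2 = 20

20


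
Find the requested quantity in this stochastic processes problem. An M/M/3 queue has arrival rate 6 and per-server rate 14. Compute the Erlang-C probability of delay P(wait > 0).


a = lambda/mu = 0.4286
rho = a/c = 0.1429
Erlang-C formula applied:
C(c,a) = 0.0100

0.0100


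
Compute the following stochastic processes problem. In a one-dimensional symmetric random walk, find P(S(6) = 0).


P(S(6) = 0) = C(6,3) / 4^3
= 20 / 64
= 0.3125

0.3125


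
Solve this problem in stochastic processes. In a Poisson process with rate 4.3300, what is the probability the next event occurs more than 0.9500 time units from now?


P(X > t) = exp(-lambda * t)
= exp(-4.3300 * 0.9500)
= exp(-4.1135) = 0.0164

0.0164


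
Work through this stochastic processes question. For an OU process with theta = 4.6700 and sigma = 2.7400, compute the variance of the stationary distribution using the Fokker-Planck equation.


Stationary variance = sigma^2 / (2*theta)
= 2.7400^2 / (2*4.6700)
= 7.5076 / 9.3400
= 0.8038

0.8038


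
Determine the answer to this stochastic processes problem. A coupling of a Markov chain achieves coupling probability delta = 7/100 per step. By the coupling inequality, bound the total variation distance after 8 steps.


TV distance bound <= (1-delta)^n
= (1 - 0.0700)^8
= 0.9300^8
= 0.5596

0.5596


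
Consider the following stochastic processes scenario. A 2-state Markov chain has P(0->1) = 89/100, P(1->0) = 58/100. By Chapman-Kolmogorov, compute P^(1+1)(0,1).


P^2 = P^1 * P^1
Computing via matrix multiplication of the transition matrix.
Entry (0,1) of P^2 = 0.4717

0.4717


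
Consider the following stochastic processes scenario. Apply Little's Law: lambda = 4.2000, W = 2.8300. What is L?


Little's Law: L = lambda * W
= 4.2000 * 2.8300
= 11.8860

11.8860


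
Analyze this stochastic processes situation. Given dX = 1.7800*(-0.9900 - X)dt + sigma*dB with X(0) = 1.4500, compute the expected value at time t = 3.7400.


E[X(t)] = mu + (X(0) - mu)*exp(-theta*t)
= -0.9900 + (1.4500 - -0.9900)*exp(-1.7800*3.7400)
= -0.9900 + 2.4400 * 0.0013
= -0.9869

-0.9869


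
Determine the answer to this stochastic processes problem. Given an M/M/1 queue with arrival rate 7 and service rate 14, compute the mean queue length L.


rho = 7/14 = 0.5000
L = rho/(1-rho)
= 0.5000/0.5000
= 1.0000

1.0000


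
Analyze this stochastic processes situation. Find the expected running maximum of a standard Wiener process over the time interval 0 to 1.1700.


E(max B(s)) = sqrt(2t/pi)
= sqrt(2*1.1700/pi)
= sqrt(0.7448)
= 0.8630

0.8630


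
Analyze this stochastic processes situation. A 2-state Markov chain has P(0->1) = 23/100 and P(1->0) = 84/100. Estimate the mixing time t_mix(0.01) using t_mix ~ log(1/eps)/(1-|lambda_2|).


lambda_2 = |1 - p01 - p10| = |1 - 0.2300 - 0.8400| = 0.0700
t_mix ~ log(1/eps)/(1 - |lambda_2|)
= log(100)/(1 - 0.0700) = 4.6052/0.9300
= 4.9518

4.9518


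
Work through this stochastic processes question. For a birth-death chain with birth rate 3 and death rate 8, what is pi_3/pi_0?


For birth-death process, pi_n/pi_0 = (lambda/mu)^n
= (3/8)^3
= 0.0527

0.0527


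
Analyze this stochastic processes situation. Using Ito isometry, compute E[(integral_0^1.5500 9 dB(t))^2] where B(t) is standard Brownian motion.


By Ito isometry: E[(int f dB)^2] = int f^2 dt
= 9^2 * 1.5500
= 81 * 1.5500 = 125.5500

125.5500


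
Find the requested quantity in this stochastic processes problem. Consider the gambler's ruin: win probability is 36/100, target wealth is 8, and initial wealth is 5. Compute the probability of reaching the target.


Gambler's ruin formula:
r = q/p = 0.6400/0.3600 = 1.7778
P(win) = (1 - r^i)/(1 - r^N)
= (1 - 1.7778^5)/(1 - 1.7778^8)
= 0.1697

0.1697


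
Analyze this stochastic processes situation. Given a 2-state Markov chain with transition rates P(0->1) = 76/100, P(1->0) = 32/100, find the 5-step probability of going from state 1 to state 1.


Computing P^5 by matrix multiplication.
P = [[0.2400, 0.7600], [0.3200, 0.6800]]
After raising P to the power 5:
P^5(1,1) = 0.7037

0.7037


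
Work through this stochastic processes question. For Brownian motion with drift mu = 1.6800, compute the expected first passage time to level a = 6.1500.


Expected first passage time = a/mu
= 6.1500/1.6800
= 3.6607

3.6607


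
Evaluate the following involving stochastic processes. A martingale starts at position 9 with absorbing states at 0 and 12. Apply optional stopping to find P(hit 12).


By optional stopping theorem: E(M at tau) = M(0) = 9
P(hit 12)*12 + P(hit 0)*0 = 9
P(hit 12) = (9 - 0)/(12 - 0) = 3/4 = 0.7500

0.7500


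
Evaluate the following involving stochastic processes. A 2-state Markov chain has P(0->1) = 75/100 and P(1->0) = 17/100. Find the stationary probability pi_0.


Stationary distribution: pi_0 = p10/(p01+p10), pi_1 = p01/(p01+p10)
p01 = 0.7500, p10 = 0.1700
pi_0 = 0.1848

0.1848


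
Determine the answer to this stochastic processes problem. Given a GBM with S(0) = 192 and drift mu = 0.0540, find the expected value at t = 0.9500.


E[S(t)] = S(0) * exp(mu * t)
= 192 * exp(0.0540 * 0.9500)
= 192 * 1.0526
= 202.1066

202.1066


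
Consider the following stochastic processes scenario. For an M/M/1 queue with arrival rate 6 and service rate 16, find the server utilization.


rho = lambda/mu
= 6/16
= 0.3750

0.3750


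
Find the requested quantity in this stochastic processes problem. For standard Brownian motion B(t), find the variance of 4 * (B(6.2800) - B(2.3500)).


Var(alpha*(B(t)-B(s))) = alpha^2 * (t-s)
= 4^2 * (6.2800 - 2.3500)
= 16 * 3.9300
= 62.8800

62.8800


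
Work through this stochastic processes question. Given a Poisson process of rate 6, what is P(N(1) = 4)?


P(N(t)=k) = (lambda*t)^k * exp(-lambda*t) / k!
lambda*t = 6
= 6^4 * exp(-6) / 4!
= 1296 * 0.0025 / 24
= 0.1339

0.1339


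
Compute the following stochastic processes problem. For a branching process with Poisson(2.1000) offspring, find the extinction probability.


Since mu = 2.1000 > 1, extinction prob q < 1.
Solve s = exp(mu*(s-1)) iteratively.
q = 0.1779

0.1779


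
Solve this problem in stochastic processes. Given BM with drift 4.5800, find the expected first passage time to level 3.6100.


Expected first passage time = a/mu
= 3.6100/4.5800
= 0.7882

0.7882


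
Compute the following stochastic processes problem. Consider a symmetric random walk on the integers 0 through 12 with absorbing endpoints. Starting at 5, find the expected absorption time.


For symmetric RW on 0,...,N with absorbing barriers, E(i) = i*(N-i)
E(5) = 5 * 7 = 35

35


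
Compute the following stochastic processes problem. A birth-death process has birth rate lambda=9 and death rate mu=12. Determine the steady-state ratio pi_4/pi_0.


For birth-death process, pi_n/pi_0 = (lambda/mu)^n
= (9/12)^4
= 0.3164

0.3164


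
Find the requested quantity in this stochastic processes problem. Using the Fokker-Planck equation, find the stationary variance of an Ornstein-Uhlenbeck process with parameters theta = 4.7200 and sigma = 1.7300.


Stationary variance = sigma^2 / (2*theta)
= 1.7300^2 / (2*4.7200)
= 2.9929 / 9.4400
= 0.3170

0.3170


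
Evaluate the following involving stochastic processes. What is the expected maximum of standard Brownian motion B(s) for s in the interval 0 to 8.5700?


E(max B(s)) = sqrt(2t/pi)
= sqrt(2*8.5700/pi)
= sqrt(5.4558)
= 2.3358

2.3358


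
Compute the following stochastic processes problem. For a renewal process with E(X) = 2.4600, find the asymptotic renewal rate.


Long-run renewal rate = 1/E(X)
= 1/2.4600
= 0.4065

0.4065


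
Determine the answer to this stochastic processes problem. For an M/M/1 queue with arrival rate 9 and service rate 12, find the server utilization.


rho = lambda/mu
= 9/12
= 0.7500

0.7500


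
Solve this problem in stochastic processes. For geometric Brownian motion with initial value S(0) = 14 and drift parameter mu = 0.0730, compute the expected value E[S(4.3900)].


E[S(t)] = S(0) * exp(mu * t)
= 14 * exp(0.0730 * 4.3900)
= 14 * 1.3778
= 19.2889

19.2889


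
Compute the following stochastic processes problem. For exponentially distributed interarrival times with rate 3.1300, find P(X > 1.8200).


P(X > t) = exp(-lambda * t)
= exp(-3.1300 * 1.8200)
= exp(-5.6966) = 0.0034

0.0034


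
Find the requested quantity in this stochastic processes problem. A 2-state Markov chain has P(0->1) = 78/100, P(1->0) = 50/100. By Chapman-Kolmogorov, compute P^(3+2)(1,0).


P^5 = P^3 * P^2
Computing via matrix multiplication of the transition matrix.
Entry (1,0) of P^5 = 0.3913

0.3913


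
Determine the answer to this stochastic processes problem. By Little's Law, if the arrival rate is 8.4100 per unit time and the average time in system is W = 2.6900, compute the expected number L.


Little's Law: L = lambda * W
= 8.4100 * 2.6900
= 22.6229

22.6229


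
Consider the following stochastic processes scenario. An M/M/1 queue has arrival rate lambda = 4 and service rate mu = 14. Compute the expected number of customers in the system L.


rho = 4/14 = 0.2857
L = rho/(1-rho)
= 0.2857/0.7143
= 0.4000

0.4000


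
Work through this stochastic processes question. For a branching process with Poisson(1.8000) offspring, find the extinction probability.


Since mu = 1.8000 > 1, extinction prob q < 1.
Solve s = exp(mu*(s-1)) iteratively.
q = 0.2676

0.2676


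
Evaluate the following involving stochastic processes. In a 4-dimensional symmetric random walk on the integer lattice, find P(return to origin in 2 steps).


P(return in 2 steps) = P(reverse first step) = 1/(2d)
= 1/8
= 0.1250

0.1250


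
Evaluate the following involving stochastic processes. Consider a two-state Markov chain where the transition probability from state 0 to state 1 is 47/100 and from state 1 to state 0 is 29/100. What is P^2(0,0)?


Computing P^2 by matrix multiplication.
P = [[0.5300, 0.4700], [0.2900, 0.7100]]
After raising P to the power 2:
P^2(0,0) = 0.4172

0.4172


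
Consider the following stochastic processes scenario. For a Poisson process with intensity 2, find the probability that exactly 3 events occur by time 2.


P(N(t)=k) = (lambda*t)^k * exp(-lambda*t) / k!
lambda*t = 4
= 4^3 * exp(-4) / 3!
= 64 * 0.0183 / 6
= 0.1954

0.1954


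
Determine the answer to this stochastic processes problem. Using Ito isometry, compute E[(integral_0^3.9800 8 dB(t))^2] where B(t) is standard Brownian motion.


By Ito isometry: E[(int f dB)^2] = int f^2 dt
= 8^2 * 3.9800
= 64 * 3.9800 = 254.7200

254.7200


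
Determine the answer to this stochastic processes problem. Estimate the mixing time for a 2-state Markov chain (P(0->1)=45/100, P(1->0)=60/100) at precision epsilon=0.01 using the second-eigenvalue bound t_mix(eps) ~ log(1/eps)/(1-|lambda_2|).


lambda_2 = |1 - p01 - p10| = |1 - 0.4500 - 0.6000| = 0.0500
t_mix ~ log(1/eps)/(1 - |lambda_2|)
= log(100)/(1 - 0.0500) = 4.6052/0.9500
= 4.8475

4.8475


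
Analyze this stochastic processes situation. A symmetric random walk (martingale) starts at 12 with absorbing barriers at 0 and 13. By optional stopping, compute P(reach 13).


By optional stopping theorem: E(M at tau) = M(0) = 12
P(hit 13)*13 + P(hit 0)*0 = 12
P(hit 13) = (12 - 0)/(13 - 0) = 12/13 = 0.9231

0.9231


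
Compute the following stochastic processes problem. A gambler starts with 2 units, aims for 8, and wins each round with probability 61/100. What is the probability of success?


Gambler's ruin formula:
r = q/p = 0.3900/0.6100 = 0.6393
P(win) = (1 - r^i)/(1 - r^N)
= (1 - 0.6393^2)/(1 - 0.6393^8)
= 0.6082

0.6082


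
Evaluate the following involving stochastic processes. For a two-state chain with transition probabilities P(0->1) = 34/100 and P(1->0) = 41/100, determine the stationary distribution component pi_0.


Stationary distribution: pi_0 = p10/(p01+p10), pi_1 = p01/(p01+p10)
p01 = 0.3400, p10 = 0.4100
pi_0 = 0.5467

0.5467


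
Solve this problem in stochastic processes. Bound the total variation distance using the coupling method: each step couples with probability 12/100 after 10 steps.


TV distance bound <= (1-delta)^n
= (1 - 0.1200)^10
= 0.8800^10
= 0.2785

0.2785


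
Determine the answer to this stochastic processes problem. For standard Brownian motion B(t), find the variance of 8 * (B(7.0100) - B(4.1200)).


Var(alpha*(B(t)-B(s))) = alpha^2 * (t-s)
= 8^2 * (7.0100 - 4.1200)
= 64 * 2.8900
= 184.9600

184.9600


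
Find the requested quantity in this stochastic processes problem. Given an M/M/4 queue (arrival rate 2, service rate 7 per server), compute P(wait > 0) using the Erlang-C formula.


a = lambda/mu = 0.2857
rho = a/c = 0.0714
Erlang-C formula applied:
C(c,a) = 2.2471e-04

2.2471e-04


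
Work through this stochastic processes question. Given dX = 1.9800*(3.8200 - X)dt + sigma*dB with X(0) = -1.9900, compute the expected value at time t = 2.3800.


E[X(t)] = mu + (X(0) - mu)*exp(-theta*t)
= 3.8200 + (-1.9900 - 3.8200)*exp(-1.9800*2.3800)
= 3.8200 + -5.8100 * 0.0090
= 3.7678

3.7678


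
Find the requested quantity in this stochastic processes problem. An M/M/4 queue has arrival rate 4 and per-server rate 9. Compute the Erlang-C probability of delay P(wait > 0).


a = lambda/mu = 0.4444
rho = a/c = 0.1111
Erlang-C formula applied:
C(c,a) = 0.0012

0.0012


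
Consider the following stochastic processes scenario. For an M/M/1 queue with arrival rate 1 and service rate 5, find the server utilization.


rho = lambda/mu
= 1/5
= 0.2000

0.2000


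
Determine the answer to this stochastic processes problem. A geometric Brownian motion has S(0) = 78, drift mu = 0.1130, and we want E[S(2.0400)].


E[S(t)] = S(0) * exp(mu * t)
= 78 * exp(0.1130 * 2.0400)
= 78 * 1.2593
= 98.2219

98.2219


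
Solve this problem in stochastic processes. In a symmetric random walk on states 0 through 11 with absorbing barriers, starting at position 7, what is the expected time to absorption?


For symmetric RW on 0,...,N with absorbing barriers, E(i) = i*(N-i)
E(7) = 7 * 4 = 28

28


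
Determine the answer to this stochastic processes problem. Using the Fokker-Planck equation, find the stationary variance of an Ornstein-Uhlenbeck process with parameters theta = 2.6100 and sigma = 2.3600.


Stationary variance = sigma^2 / (2*theta)
= 2.3600^2 / (2*2.6100)
= 5.5696 / 5.2200
= 1.0670

1.0670


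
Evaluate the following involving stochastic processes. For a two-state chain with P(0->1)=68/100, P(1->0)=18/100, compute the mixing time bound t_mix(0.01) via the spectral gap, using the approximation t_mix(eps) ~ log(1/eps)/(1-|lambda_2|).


lambda_2 = |1 - p01 - p10| = |1 - 0.6800 - 0.1800| = 0.1400
t_mix ~ log(1/eps)/(1 - |lambda_2|)
= log(100)/(1 - 0.1400) = 4.6052/0.8600
= 5.3548

5.3548


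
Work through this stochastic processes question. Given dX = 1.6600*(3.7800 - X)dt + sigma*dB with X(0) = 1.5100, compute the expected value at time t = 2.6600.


E[X(t)] = mu + (X(0) - mu)*exp(-theta*t)
= 3.7800 + (1.5100 - 3.7800)*exp(-1.6600*2.6600)
= 3.7800 + -2.2700 * 0.0121
= 3.7526

3.7526


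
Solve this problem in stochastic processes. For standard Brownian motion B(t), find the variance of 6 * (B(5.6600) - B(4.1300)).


Var(alpha*(B(t)-B(s))) = alpha^2 * (t-s)
= 6^2 * (5.6600 - 4.1300)
= 36 * 1.5300
= 55.0800

55.0800


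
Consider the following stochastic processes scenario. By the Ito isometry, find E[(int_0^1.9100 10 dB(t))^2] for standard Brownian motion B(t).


By Ito isometry: E[(int f dB)^2] = int f^2 dt
= 10^2 * 1.9100
= 100 * 1.9100 = 191.0000

191.0000


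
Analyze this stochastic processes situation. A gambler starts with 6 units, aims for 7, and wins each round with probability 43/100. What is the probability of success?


Gambler's ruin formula:
r = q/p = 0.5700/0.4300 = 1.3256
P(win) = (1 - r^i)/(1 - r^N)
= (1 - 1.3256^6)/(1 - 1.3256^7)
= 0.7147

0.7147


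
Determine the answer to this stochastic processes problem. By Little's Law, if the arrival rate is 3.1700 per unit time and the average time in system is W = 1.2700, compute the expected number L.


Little's Law: L = lambda * W
= 3.1700 * 1.2700
= 4.0259

4.0259


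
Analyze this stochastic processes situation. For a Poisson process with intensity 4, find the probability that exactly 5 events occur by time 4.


P(N(t)=k) = (lambda*t)^k * exp(-lambda*t) / k!
lambda*t = 16
= 16^5 * exp(-16) / 5!
= 1048576 * 1.1254e-07 / 120
= 9.8335e-04

9.8335e-04


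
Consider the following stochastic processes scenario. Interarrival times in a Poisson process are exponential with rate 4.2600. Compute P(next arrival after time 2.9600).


P(X > t) = exp(-lambda * t)
= exp(-4.2600 * 2.9600)
= exp(-12.6096) = 3.3398e-06

3.3398e-06


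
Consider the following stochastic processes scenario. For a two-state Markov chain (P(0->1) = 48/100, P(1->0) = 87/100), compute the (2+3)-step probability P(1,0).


P^5 = P^2 * P^3
Computing via matrix multiplication of the transition matrix.
Entry (1,0) of P^5 = 0.6478

0.6478


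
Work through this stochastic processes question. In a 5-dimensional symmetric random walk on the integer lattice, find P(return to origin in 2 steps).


P(return in 2 steps) = P(reverse first step) = 1/(2d)
= 1/10
= 0.1000

0.1000


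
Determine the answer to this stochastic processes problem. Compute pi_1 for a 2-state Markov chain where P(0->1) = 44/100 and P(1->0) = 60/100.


Stationary distribution: pi_0 = p10/(p01+p10), pi_1 = p01/(p01+p10)
p01 = 0.4400, p10 = 0.6000
pi_1 = 0.4231

0.4231


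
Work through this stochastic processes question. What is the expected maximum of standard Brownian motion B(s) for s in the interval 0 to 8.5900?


E(max B(s)) = sqrt(2t/pi)
= sqrt(2*8.5900/pi)
= sqrt(5.4686)
= 2.3385

2.3385


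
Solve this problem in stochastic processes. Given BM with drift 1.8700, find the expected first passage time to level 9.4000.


Expected first passage time = a/mu
= 9.4000/1.8700
= 5.0267

5.0267


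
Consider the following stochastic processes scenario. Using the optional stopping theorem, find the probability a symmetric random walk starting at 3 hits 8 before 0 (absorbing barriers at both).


By optional stopping theorem: E(M at tau) = M(0) = 3
P(hit 8)*8 + P(hit 0)*0 = 3
P(hit 8) = (3 - 0)/(8 - 0) = 3/8 = 0.3750

0.3750


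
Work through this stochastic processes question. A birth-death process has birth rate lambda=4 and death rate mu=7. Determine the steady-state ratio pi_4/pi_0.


For birth-death process, pi_n/pi_0 = (lambda/mu)^n
= (4/7)^4
= 0.1066

0.1066


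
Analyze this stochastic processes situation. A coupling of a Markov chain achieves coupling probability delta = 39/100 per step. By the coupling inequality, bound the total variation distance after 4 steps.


TV distance bound <= (1-delta)^n
= (1 - 0.3900)^4
= 0.6100^4
= 0.1385

0.1385


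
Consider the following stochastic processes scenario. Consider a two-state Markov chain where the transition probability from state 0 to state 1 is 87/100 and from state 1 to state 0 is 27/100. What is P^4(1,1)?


Computing P^4 by matrix multiplication.
P = [[0.1300, 0.8700], [0.2700, 0.7300]]
After raising P to the power 4:
P^4(1,1) = 0.7632

0.7632


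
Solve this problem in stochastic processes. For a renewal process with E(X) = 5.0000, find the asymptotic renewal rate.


Long-run renewal rate = 1/E(X)
= 1/5.0000
= 0.2000

0.2000


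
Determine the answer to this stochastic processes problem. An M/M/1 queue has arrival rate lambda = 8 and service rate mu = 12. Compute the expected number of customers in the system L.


rho = 8/12 = 0.6667
L = rho/(1-rho)
= 0.6667/0.3333
= 2.0000

2.0000


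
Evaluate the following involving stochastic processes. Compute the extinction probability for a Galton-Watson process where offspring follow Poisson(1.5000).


Since mu = 1.5000 > 1, extinction prob q < 1.
Solve s = exp(mu*(s-1)) iteratively.
q = 0.4172

0.4172


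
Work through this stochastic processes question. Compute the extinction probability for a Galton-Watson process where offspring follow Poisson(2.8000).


Since mu = 2.8000 > 1, extinction prob q < 1.
Solve s = exp(mu*(s-1)) iteratively.
q = 0.0750

0.0750


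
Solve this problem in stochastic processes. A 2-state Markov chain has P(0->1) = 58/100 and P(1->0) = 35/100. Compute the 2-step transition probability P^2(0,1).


Computing P^2 by matrix multiplication.
P = [[0.4200, 0.5800], [0.3500, 0.6500]]
After raising P to the power 2:
P^2(0,1) = 0.6206

0.6206


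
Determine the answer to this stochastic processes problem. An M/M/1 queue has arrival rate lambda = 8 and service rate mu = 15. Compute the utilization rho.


rho = lambda/mu
= 8/15
= 0.5333

0.5333


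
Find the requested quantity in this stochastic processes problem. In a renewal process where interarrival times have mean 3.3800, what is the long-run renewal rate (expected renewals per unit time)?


Long-run renewal rate = 1/E(X)
= 1/3.3800
= 0.2959

0.2959


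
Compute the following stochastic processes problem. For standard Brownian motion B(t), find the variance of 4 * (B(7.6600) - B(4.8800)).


Var(alpha*(B(t)-B(s))) = alpha^2 * (t-s)
= 4^2 * (7.6600 - 4.8800)
= 16 * 2.7800
= 44.4800

44.4800
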